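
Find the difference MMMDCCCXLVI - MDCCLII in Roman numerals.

MMMDCCCXLVI = 3846
MDCCLII = 1752
3846 - 1752 = 2094

MMXCIV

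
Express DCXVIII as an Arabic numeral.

DCXVIII: D=500, C=100, X=10, V=5, I=1, I=1, I=1
500 + 100 + 10 + 5 + 1 + 1 + 1 = 618

618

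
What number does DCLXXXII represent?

DCLXXXII: D=500, C=100, L=50, X=10, X=10, X=10, I=1, I=1
500 + 100 + 50 + 10 + 10 + 10 + 1 + 1 = 682

682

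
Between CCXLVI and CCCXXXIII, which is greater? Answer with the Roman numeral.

CCXLVI = 246
CCCXXXIII = 333
333 is larger

CCCXXXIII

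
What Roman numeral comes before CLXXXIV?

CLXXXIV = 184, so the previous integer is 184 - 1 = 183

CLXXXIII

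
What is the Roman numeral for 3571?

Convert 3571 to Roman numerals:
  3571 contains 3×1000 (MMM)
  571 contains 1×500 (D)
  71 contains 1×50 (L)
  21 contains 2×10 (XX)
  1 contains 1×1 (I)

MMMDLXXI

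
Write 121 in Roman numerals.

Convert 121 to Roman numerals:
  121 contains 1×100 (C)
  21 contains 2×10 (XX)
  1 contains 1×1 (I)

CXXI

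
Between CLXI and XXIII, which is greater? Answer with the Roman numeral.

CLXI = 161
XXIII = 23
161 is larger

CLXI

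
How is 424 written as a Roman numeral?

Convert 424 to Roman numerals:
  424 contains 1×400 (CD)
  24 contains 2×10 (XX)
  4 contains 1×4 (IV)

CDXXIV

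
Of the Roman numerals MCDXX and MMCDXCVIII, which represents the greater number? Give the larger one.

MCDXX = 1420
MMCDXCVIII = 2498
2498 is larger

MMCDXCVIII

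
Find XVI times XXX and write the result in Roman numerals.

XVI = 16
XXX = 30
16 × 30 = 480

CDLXXX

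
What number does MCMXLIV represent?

MCMXLIV: M=1000, CM=900, XL=40, IV=4
1000 + 900 + 40 + 4 = 1944

1944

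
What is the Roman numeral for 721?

Convert 721 to Roman numerals:
  721 contains 1×500 (D)
  221 contains 2×100 (CC)
  21 contains 2×10 (XX)
  1 contains 1×1 (I)

DCCXXI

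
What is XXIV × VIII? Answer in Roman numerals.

XXIV = 24
VIII = 8
24 × 8 = 192

CXCII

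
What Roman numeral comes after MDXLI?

MDXLI = 1541; next is 1542

MDXLII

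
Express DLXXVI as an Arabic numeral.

DLXXVI: D=500, L=50, X=10, X=10, V=5, I=1
500 + 50 + 10 + 10 + 5 + 1 = 576

576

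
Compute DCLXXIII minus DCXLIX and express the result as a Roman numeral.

DCLXXIII = 673
DCXLIX = 649
673 - 649 = 24

XXIV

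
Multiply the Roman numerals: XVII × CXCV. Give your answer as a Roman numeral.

XVII = 17
CXCV = 195
17 × 195 = 3315

MMMCCCXV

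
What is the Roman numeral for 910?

Convert 910 to Roman numerals:
  910 contains 1×900 (CM)
  10 contains 1×10 (X)

CMX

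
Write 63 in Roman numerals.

Convert 63 to Roman numerals:
  63 contains 1×50 (L)
  13 contains 1×10 (X)
  3 contains 3×1 (III)

LXIII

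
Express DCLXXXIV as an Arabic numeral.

DCLXXXIV: D=500, C=100, L=50, X=10, X=10, X=10, IV=4
500 + 100 + 50 + 10 + 10 + 10 + 4 = 684

684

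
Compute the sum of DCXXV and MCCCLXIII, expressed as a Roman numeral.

DCXXV = 625
MCCCLXIII = 1363
625 + 1363 = 1988

MCMLXXXVIII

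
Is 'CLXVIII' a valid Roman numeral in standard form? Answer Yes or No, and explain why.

'CLXVIII': Check the rules: uses only the symbols I, V, X, L, C, D, M; no symbol is repeated more than three times in a row; V, L and D each appear at most once; no smaller symbol precedes a larger one (values never increase from left to right). Value: C (100) + L (50) + X (10) + V (5) + I (1) + I (1) + I (1) = 168. So it is a valid standard Roman numeral.

Yes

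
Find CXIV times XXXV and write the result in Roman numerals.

CXIV = 114
XXXV = 35
114 × 35 = 3990

MMMCMXC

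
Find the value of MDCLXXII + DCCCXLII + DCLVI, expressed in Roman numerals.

MDCLXXII = 1672, DCCCXLII = 842, DCLVI = 656
1672 + 842 = 2514
2514 + 656 = 3170

MMMCLXX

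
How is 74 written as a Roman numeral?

Convert 74 to Roman numerals:
  74 contains 1×50 (L)
  24 contains 2×10 (XX)
  4 contains 1×4 (IV)

LXXIV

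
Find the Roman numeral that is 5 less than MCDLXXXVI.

MCDLXXXVI = 1486
1486 - 5 = 1481

MCDLXXXI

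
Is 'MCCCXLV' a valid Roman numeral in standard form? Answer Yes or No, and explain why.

'MCCCXLV': Check the rules: uses only the symbols I, V, X, L, C, D, M; no symbol is repeated more than three times in a row; V, L and D each appear at most once; the only place a smaller symbol precedes a larger one is the allowed subtractive pair XL, the symbol right after such a pair (if any) is smaller than the pair's first symbol, and otherwise the values never increase from left to right. Value: M (1000) + C (100) + C (100) + C (100) + XL (40) + V (5) = 1345. So it is a valid standard Roman numeral.

Yes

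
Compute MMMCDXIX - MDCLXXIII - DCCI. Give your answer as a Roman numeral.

MMMCDXIX = 3419, MDCLXXIII = 1673, DCCI = 701
3419 - 1673 = 1746
1746 - 701 = 1045

MXLV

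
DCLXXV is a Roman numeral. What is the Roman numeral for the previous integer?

DCLXXV = 675; previous is 674

DCLXXIV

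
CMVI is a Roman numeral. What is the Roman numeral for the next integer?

CMVI = 906, so the next integer is 906 + 1 = 907

CMVII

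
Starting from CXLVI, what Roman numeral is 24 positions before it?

CXLVI = 146
146 - 24 = 122

CXXII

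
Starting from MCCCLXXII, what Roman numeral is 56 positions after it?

MCCCLXXII = 1372
1372 + 56 = 1428

MCDXXVIII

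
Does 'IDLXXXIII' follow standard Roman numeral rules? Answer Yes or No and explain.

'IDLXXXIII': Invalid subtractive combination: ID

No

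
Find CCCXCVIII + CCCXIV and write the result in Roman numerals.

CCCXCVIII = 398
CCCXIV = 314
398 + 314 = 712

DCCXII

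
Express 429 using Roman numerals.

Convert 429 to Roman numerals:
  429 contains 1×400 (CD)
  29 contains 2×10 (XX)
  9 contains 1×9 (IX)

CDXXIX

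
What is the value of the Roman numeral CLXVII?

CLXVII: C=100, L=50, X=10, V=5, I=1, I=1
100 + 50 + 10 + 5 + 1 + 1 = 167

167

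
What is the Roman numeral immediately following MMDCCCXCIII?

MMDCCCXCIII = 2893, so the next integer is 2893 + 1 = 2894

MMDCCCXCIV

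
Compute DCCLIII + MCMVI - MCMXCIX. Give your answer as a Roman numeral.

DCCLIII = 753, MCMVI = 1906, MCMXCIX = 1999
753 + 1906 = 2659
2659 - 1999 = 660

DCLX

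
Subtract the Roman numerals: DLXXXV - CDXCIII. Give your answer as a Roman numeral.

DLXXXV = 585
CDXCIII = 493
585 - 493 = 92

XCII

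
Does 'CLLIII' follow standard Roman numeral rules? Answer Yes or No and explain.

'CLLIII': L should not appear more than once

No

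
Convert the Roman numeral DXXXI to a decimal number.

DXXXI: D=500, X=10, X=10, X=10, I=1
500 + 10 + 10 + 10 + 1 = 531

531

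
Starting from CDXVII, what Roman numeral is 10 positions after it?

CDXVII = 417
417 + 10 = 427

CDXXVII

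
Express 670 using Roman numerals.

Convert 670 to Roman numerals:
  670 contains 1×500 (D)
  170 contains 1×100 (C)
  70 contains 1×50 (L)
  20 contains 2×10 (XX)

DCLXX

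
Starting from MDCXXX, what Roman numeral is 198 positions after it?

MDCXXX = 1630
1630 + 198 = 1828

MDCCCXXVIII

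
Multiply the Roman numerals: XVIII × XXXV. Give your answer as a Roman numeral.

XVIII = 18
XXXV = 35
18 × 35 = 630

DCXXX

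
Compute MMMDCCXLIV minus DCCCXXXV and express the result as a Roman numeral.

MMMDCCXLIV = 3744
DCCCXXXV = 835
3744 - 835 = 2909

MMCMIX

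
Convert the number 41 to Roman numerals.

Convert 41 to Roman numerals:
  41 contains 1×40 (XL)
  1 contains 1×1 (I)

XLI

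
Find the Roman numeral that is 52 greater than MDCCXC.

MDCCXC = 1790
1790 + 52 = 1842

MDCCCXLII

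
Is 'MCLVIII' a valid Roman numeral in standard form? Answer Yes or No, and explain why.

'MCLVIII': Check the rules: uses only the symbols I, V, X, L, C, D, M; no symbol is repeated more than three times in a row; V, L and D each appear at most once; no smaller symbol precedes a larger one (values never increase from left to right). Value: M (1000) + C (100) + L (50) + V (5) + I (1) + I (1) + I (1) = 1158. So it is a valid standard Roman numeral.

Yes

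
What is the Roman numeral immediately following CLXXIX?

CLXXIX = 179; next is 180

CLXXX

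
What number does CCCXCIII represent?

CCCXCIII: C=100, C=100, C=100, XC=90, I=1, I=1, I=1
100 + 100 + 100 + 90 + 1 + 1 + 1 = 393

393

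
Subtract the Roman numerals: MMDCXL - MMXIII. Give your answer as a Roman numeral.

MMDCXL = 2640
MMXIII = 2013
2640 - 2013 = 627

DCXXVII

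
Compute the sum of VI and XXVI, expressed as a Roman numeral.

VI = 6
XXVI = 26
6 + 26 = 32

XXXII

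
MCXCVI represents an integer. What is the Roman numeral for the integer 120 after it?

MCXCVI = 1196
1196 + 120 = 1316

MCCCXVI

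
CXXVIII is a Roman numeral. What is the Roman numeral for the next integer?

CXXVIII = 128; next is 129

CXXIX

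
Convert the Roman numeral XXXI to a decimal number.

XXXI: X=10, X=10, X=10, I=1
10 + 10 + 10 + 1 = 31

31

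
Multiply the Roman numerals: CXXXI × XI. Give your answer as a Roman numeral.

CXXXI = 131
XI = 11
131 × 11 = 1441

MCDXLI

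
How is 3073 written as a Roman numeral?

Convert 3073 to Roman numerals:
  3073 contains 3×1000 (MMM)
  73 contains 1×50 (L)
  23 contains 2×10 (XX)
  3 contains 3×1 (III)

MMMLXXIII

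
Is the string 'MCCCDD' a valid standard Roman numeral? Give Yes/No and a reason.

'MCCCDD': D should not appear more than once

No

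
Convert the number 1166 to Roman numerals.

Convert 1166 to Roman numerals:
  1166 contains 1×1000 (M)
  166 contains 1×100 (C)
  66 contains 1×50 (L)
  16 contains 1×10 (X)
  6 contains 1×5 (V)
  1 contains 1×1 (I)

MCLXVI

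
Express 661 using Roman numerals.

Convert 661 to Roman numerals:
  661 contains 1×500 (D)
  161 contains 1×100 (C)
  61 contains 1×50 (L)
  11 contains 1×10 (X)
  1 contains 1×1 (I)

DCLXI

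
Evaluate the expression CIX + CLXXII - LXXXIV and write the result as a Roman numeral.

CIX = 109, CLXXII = 172, LXXXIV = 84
109 + 172 = 281
281 - 84 = 197

CXCVII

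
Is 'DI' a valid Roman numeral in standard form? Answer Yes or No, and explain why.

'DI': Check the rules: uses only the symbols I, V, X, L, C, D, M; no symbol is repeated more than three times in a row; V, L and D each appear at most once; no smaller symbol precedes a larger one (values never increase from left to right). Value: D (500) + I (1) = 501. So it is a valid standard Roman numeral.

Yes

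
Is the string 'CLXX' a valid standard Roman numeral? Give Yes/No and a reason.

'CLXX': Check the rules: uses only the symbols I, V, X, L, C, D, M; no symbol is repeated more than three times in a row; V, L and D each appear at most once; no smaller symbol precedes a larger one (values never increase from left to right). Value: C (100) + L (50) + X (10) + X (10) = 170. So it is a valid standard Roman numeral.

Yes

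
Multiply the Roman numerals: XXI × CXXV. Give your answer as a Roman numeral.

XXI = 21
CXXV = 125
21 × 125 = 2625

MMDCXXV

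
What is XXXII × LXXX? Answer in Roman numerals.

XXXII = 32
LXXX = 80
32 × 80 = 2560

MMDLX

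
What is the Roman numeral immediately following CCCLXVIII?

CCCLXVIII = 368; next is 369

CCCLXIX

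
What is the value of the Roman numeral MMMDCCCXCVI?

MMMDCCCXCVI: M=1000, M=1000, M=1000, D=500, C=100, C=100, C=100, XC=90, V=5, I=1
1000 + 1000 + 1000 + 500 + 100 + 100 + 100 + 90 + 5 + 1 = 3896

3896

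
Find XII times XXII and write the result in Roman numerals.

XII = 12
XXII = 22
12 × 22 = 264

CCLXIV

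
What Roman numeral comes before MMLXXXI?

MMLXXXI = 2081, so the previous integer is 2081 - 1 = 2080

MMLXXX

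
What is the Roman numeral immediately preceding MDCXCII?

MDCXCII = 1692, so the previous integer is 1692 - 1 = 1691

MDCXCI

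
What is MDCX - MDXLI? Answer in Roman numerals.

MDCX = 1610
MDXLI = 1541
1610 - 1541 = 69

LXIX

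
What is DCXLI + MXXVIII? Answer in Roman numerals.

DCXLI = 641
MXXVIII = 1028
641 + 1028 = 1669

MDCLXIX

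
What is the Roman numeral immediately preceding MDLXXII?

MDLXXII = 1572, so the previous integer is 1572 - 1 = 1571

MDLXXI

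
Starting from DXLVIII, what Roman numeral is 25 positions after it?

DXLVIII = 548
548 + 25 = 573

DLXXIII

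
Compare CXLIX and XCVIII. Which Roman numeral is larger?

CXLIX = 149
XCVIII = 98
149 is larger

CXLIX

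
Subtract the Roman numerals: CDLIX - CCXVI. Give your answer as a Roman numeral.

CDLIX = 459
CCXVI = 216
459 - 216 = 243

CCXLIII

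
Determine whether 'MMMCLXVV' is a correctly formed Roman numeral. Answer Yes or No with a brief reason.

'MMMCLXVV': V should not appear more than once

No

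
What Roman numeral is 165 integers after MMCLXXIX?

MMCLXXIX = 2179
2179 + 165 = 2344

MMCCCXLIV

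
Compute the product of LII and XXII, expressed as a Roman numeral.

LII = 52
XXII = 22
52 × 22 = 1144

MCXLIV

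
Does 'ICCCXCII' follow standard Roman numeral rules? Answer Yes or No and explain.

'ICCCXCII': Invalid subtractive combination: IC

No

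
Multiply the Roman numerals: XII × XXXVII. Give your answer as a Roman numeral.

XII = 12
XXXVII = 37
12 × 37 = 444

CDXLIV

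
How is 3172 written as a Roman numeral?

Convert 3172 to Roman numerals:
  3172 contains 3×1000 (MMM)
  172 contains 1×100 (C)
  72 contains 1×50 (L)
  22 contains 2×10 (XX)
  2 contains 2×1 (II)

MMMCLXXII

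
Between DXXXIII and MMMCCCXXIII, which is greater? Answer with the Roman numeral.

DXXXIII = 533
MMMCCCXXIII = 3323
3323 is larger

MMMCCCXXIII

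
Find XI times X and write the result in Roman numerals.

XI = 11
X = 10
11 × 10 = 110

CX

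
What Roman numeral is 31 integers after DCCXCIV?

DCCXCIV = 794
794 + 31 = 825

DCCCXXV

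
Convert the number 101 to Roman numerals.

Convert 101 to Roman numerals:
  101 contains 1×100 (C)
  1 contains 1×1 (I)

CI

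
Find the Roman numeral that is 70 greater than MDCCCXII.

MDCCCXII = 1812
1812 + 70 = 1882

MDCCCLXXXII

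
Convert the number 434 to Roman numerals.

Convert 434 to Roman numerals:
  434 contains 1×400 (CD)
  34 contains 3×10 (XXX)
  4 contains 1×4 (IV)

CDXXXIV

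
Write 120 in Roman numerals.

Convert 120 to Roman numerals:
  120 contains 1×100 (C)
  20 contains 2×10 (XX)

CXX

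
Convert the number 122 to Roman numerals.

Convert 122 to Roman numerals:
  122 contains 1×100 (C)
  22 contains 2×10 (XX)
  2 contains 2×1 (II)

CXXII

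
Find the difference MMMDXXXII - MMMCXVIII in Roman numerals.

MMMDXXXII = 3532
MMMCXVIII = 3118
3532 - 3118 = 414

CDXIV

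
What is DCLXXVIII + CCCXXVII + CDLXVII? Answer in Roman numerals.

DCLXXVIII = 678, CCCXXVII = 327, CDLXVII = 467
678 + 327 = 1005
1005 + 467 = 1472

MCDLXXII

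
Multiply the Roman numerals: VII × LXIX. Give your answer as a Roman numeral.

VII = 7
LXIX = 69
7 × 69 = 483

CDLXXXIII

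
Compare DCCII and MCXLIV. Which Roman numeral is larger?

DCCII = 702
MCXLIV = 1144
1144 is larger

MCXLIV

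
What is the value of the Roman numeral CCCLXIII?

CCCLXIII: C=100, C=100, C=100, L=50, X=10, I=1, I=1, I=1
100 + 100 + 100 + 50 + 10 + 1 + 1 + 1 = 363

363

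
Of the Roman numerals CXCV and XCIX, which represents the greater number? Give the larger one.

CXCV = 195
XCIX = 99
195 is larger

CXCV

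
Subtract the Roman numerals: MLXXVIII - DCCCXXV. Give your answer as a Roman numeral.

MLXXVIII = 1078
DCCCXXV = 825
1078 - 825 = 253

CCLIII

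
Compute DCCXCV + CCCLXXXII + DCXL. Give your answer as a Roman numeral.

DCCXCV = 795, CCCLXXXII = 382, DCXL = 640
795 + 382 = 1177
1177 + 640 = 1817

MDCCCXVII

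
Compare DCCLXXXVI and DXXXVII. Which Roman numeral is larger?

DCCLXXXVI = 786
DXXXVII = 537
786 is larger

DCCLXXXVI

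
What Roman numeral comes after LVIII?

LVIII = 58, so the next integer is 58 + 1 = 59

LIX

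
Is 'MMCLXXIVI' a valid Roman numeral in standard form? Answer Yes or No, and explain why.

'MMCLXXIVI': I cannot come right after the subtractive pair IV: once I is subtracted in IV, the next symbol must be smaller than I

No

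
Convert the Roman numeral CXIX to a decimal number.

CXIX: C=100, X=10, IX=9
100 + 10 + 9 = 119

119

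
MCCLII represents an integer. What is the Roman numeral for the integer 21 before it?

MCCLII = 1252
1252 - 21 = 1231

MCCXXXI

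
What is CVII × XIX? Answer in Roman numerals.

CVII = 107
XIX = 19
107 × 19 = 2033

MMXXXIII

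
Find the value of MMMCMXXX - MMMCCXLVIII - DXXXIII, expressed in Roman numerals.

MMMCMXXX = 3930, MMMCCXLVIII = 3248, DXXXIII = 533
3930 - 3248 = 682
682 - 533 = 149

CXLIX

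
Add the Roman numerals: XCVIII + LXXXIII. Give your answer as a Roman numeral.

XCVIII = 98
LXXXIII = 83
98 + 83 = 181

CLXXXI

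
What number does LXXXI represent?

LXXXI: L=50, X=10, X=10, X=10, I=1
50 + 10 + 10 + 10 + 1 = 81

81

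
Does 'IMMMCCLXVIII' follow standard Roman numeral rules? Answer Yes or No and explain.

'IMMMCCLXVIII': Invalid subtractive combination: IM

No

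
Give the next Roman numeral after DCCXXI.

DCCXXI = 721; next is 722

DCCXXII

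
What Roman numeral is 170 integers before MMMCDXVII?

MMMCDXVII = 3417
3417 - 170 = 3247

MMMCCXLVII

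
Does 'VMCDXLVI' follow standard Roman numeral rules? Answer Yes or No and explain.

'VMCDXLVI': V should not appear more than once

No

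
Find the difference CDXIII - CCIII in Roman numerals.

CDXIII = 413
CCIII = 203
413 - 203 = 210

CCX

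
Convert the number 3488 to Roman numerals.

Convert 3488 to Roman numerals:
  3488 contains 3×1000 (MMM)
  488 contains 1×400 (CD)
  88 contains 1×50 (L)
  38 contains 3×10 (XXX)
  8 contains 1×5 (V)
  3 contains 3×1 (III)

MMMCDLXXXVIII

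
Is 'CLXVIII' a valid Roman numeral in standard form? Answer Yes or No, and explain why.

'CLXVIII': Check the rules: uses only the symbols I, V, X, L, C, D, M; no symbol is repeated more than three times in a row; V, L and D each appear at most once; no smaller symbol precedes a larger one (values never increase from left to right). Value: C (100) + L (50) + X (10) + V (5) + I (1) + I (1) + I (1) = 168. So it is a valid standard Roman numeral.

Yes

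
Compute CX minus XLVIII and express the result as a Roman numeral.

CX = 110
XLVIII = 48
110 - 48 = 62

LXII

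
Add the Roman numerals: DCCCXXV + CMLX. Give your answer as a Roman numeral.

DCCCXXV = 825
CMLX = 960
825 + 960 = 1785

MDCCLXXXV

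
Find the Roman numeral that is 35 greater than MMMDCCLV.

MMMDCCLV = 3755
3755 + 35 = 3790

MMMDCCXC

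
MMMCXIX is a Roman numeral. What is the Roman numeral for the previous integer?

MMMCXIX = 3119; previous is 3118

MMMCXVIII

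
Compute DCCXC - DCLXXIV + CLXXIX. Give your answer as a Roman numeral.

DCCXC = 790, DCLXXIV = 674, CLXXIX = 179
790 - 674 = 116
116 + 179 = 295

CCXCV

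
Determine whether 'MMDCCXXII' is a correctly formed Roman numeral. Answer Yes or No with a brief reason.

'MMDCCXXII': Check the rules: uses only the symbols I, V, X, L, C, D, M; no symbol is repeated more than three times in a row; V, L and D each appear at most once; no smaller symbol precedes a larger one (values never increase from left to right). Value: M (1000) + M (1000) + D (500) + C (100) + C (100) + X (10) + X (10) + I (1) + I (1) = 2722. So it is a valid standard Roman numeral.

Yes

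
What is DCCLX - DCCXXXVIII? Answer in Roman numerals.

DCCLX = 760
DCCXXXVIII = 738
760 - 738 = 22

XXII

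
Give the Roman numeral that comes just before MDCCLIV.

MDCCLIV = 1754, so the previous integer is 1754 - 1 = 1753

MDCCLIII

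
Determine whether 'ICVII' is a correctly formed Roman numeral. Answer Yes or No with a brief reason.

'ICVII': Invalid subtractive combination: IC

No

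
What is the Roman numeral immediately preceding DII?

DII = 502, so the previous integer is 502 - 1 = 501

DI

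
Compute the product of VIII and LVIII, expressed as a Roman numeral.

VIII = 8
LVIII = 58
8 × 58 = 464

CDLXIV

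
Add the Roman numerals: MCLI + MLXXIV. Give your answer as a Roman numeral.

MCLI = 1151
MLXXIV = 1074
1151 + 1074 = 2225

MMCCXXV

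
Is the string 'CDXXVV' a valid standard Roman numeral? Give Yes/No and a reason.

'CDXXVV': V should not appear more than once

No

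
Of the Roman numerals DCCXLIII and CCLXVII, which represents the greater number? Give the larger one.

DCCXLIII = 743
CCLXVII = 267
743 is larger

DCCXLIII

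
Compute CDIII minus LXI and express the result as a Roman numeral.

CDIII = 403
LXI = 61
403 - 61 = 342

CCCXLII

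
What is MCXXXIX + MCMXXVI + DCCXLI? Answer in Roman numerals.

MCXXXIX = 1139, MCMXXVI = 1926, DCCXLI = 741
1139 + 1926 = 3065
3065 + 741 = 3806

MMMDCCCVI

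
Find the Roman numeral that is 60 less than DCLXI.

DCLXI = 661
661 - 60 = 601

DCI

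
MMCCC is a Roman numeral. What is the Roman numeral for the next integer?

MMCCC = 2300, so the next integer is 2300 + 1 = 2301

MMCCCI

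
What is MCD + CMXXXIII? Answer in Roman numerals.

MCD = 1400
CMXXXIII = 933
1400 + 933 = 2333

MMCCCXXXIII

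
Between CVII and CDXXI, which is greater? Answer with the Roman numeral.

CVII = 107
CDXXI = 421
421 is larger

CDXXI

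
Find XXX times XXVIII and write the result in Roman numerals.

XXX = 30
XXVIII = 28
30 × 28 = 840

DCCCXL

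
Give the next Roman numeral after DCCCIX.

DCCCIX = 809; next is 810

DCCCX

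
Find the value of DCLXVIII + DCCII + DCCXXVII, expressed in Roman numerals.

DCLXVIII = 668, DCCII = 702, DCCXXVII = 727
668 + 702 = 1370
1370 + 727 = 2097

MMXCVII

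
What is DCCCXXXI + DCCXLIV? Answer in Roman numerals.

DCCCXXXI = 831
DCCXLIV = 744
831 + 744 = 1575

MDLXXV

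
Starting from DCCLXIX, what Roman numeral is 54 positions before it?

DCCLXIX = 769
769 - 54 = 715

DCCXV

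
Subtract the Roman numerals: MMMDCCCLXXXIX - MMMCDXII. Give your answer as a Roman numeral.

MMMDCCCLXXXIX = 3889
MMMCDXII = 3412
3889 - 3412 = 477

CDLXXVII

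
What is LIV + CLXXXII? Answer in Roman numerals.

LIV = 54
CLXXXII = 182
54 + 182 = 236

CCXXXVI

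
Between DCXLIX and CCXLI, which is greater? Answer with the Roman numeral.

DCXLIX = 649
CCXLI = 241
649 is larger

DCXLIX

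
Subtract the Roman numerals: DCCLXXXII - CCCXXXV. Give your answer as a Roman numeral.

DCCLXXXII = 782
CCCXXXV = 335
782 - 335 = 447

CDXLVII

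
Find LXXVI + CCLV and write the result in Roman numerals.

LXXVI = 76
CCLV = 255
76 + 255 = 331

CCCXXXI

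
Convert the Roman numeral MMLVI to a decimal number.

MMLVI: M=1000, M=1000, L=50, V=5, I=1
1000 + 1000 + 50 + 5 + 1 = 2056

2056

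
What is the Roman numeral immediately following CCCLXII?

CCCLXII = 362; next is 363

CCCLXIII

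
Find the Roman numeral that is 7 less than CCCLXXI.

CCCLXXI = 371
371 - 7 = 364

CCCLXIV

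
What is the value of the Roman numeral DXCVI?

DXCVI: D=500, XC=90, V=5, I=1
500 + 90 + 5 + 1 = 596

596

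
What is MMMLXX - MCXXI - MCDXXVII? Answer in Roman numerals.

MMMLXX = 3070, MCXXI = 1121, MCDXXVII = 1427
3070 - 1121 = 1949
1949 - 1427 = 522

DXXII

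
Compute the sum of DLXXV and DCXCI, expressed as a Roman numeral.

DLXXV = 575
DCXCI = 691
575 + 691 = 1266

MCCLXVI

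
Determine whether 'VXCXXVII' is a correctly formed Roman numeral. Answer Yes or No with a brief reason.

'VXCXXVII': V should not appear more than once

No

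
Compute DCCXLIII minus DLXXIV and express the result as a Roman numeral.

DCCXLIII = 743
DLXXIV = 574
743 - 574 = 169

CLXIX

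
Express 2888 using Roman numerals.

Convert 2888 to Roman numerals:
  2888 contains 2×1000 (MM)
  888 contains 1×500 (D)
  388 contains 3×100 (CCC)
  88 contains 1×50 (L)
  38 contains 3×10 (XXX)
  8 contains 1×5 (V)
  3 contains 3×1 (III)

MMDCCCLXXXVIII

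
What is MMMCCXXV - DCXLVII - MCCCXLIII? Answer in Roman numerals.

MMMCCXXV = 3225, DCXLVII = 647, MCCCXLIII = 1343
3225 - 647 = 2578
2578 - 1343 = 1235

MCCXXXV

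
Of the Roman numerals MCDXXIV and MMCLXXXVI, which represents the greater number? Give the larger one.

MCDXXIV = 1424
MMCLXXXVI = 2186
2186 is larger

MMCLXXXVI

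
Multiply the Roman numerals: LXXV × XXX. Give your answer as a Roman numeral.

LXXV = 75
XXX = 30
75 × 30 = 2250

MMCCL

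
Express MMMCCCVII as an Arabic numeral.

MMMCCCVII: M=1000, M=1000, M=1000, C=100, C=100, C=100, V=5, I=1, I=1
1000 + 1000 + 1000 + 100 + 100 + 100 + 5 + 1 + 1 = 3307

3307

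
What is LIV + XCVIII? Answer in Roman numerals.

LIV = 54
XCVIII = 98
54 + 98 = 152

CLII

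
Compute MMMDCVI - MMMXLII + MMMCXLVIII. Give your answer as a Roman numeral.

MMMDCVI = 3606, MMMXLII = 3042, MMMCXLVIII = 3148
3606 - 3042 = 564
564 + 3148 = 3712

MMMDCCXII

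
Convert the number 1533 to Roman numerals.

Convert 1533 to Roman numerals:
  1533 contains 1×1000 (M)
  533 contains 1×500 (D)
  33 contains 3×10 (XXX)
  3 contains 3×1 (III)

MDXXXIII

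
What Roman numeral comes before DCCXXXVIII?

DCCXXXVIII = 738; previous is 737

DCCXXXVII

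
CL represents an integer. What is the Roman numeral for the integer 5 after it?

CL = 150
150 + 5 = 155

CLV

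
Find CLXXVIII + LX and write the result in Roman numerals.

CLXXVIII = 178
LX = 60
178 + 60 = 238

CCXXXVIII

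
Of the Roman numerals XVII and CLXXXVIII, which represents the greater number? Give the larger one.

XVII = 17
CLXXXVIII = 188
188 is larger

CLXXXVIII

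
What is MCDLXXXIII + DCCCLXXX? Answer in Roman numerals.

MCDLXXXIII = 1483
DCCCLXXX = 880
1483 + 880 = 2363

MMCCCLXIII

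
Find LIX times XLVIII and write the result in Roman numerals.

LIX = 59
XLVIII = 48
59 × 48 = 2832

MMDCCCXXXII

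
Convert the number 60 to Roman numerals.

Convert 60 to Roman numerals:
  60 contains 1×50 (L)
  10 contains 1×10 (X)

LX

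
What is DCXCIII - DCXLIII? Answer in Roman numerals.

DCXCIII = 693
DCXLIII = 643
693 - 643 = 50

L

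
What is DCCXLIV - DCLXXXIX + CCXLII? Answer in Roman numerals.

DCCXLIV = 744, DCLXXXIX = 689, CCXLII = 242
744 - 689 = 55
55 + 242 = 297

CCXCVII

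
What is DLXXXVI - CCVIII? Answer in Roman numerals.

DLXXXVI = 586
CCVIII = 208
586 - 208 = 378

CCCLXXVIII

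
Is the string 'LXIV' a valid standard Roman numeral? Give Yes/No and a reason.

'LXIV': Check the rules: uses only the symbols I, V, X, L, C, D, M; no symbol is repeated more than three times in a row; V, L and D each appear at most once; the only place a smaller symbol precedes a larger one is the allowed subtractive pair IV, the symbol right after such a pair (if any) is smaller than the pair's first symbol, and otherwise the values never increase from left to right. Value: L (50) + X (10) + IV (4) = 64. So it is a valid standard Roman numeral.

Yes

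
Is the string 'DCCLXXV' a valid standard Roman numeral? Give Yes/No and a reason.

'DCCLXXV': Check the rules: uses only the symbols I, V, X, L, C, D, M; no symbol is repeated more than three times in a row; V, L and D each appear at most once; no smaller symbol precedes a larger one (values never increase from left to right). Value: D (500) + C (100) + C (100) + L (50) + X (10) + X (10) + V (5) = 775. So it is a valid standard Roman numeral.

Yes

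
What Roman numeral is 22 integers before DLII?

DLII = 552
552 - 22 = 530

DXXX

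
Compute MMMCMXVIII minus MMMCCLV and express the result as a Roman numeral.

MMMCMXVIII = 3918
MMMCCLV = 3255
3918 - 3255 = 663

DCLXIII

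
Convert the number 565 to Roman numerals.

Convert 565 to Roman numerals:
  565 contains 1×500 (D)
  65 contains 1×50 (L)
  15 contains 1×10 (X)
  5 contains 1×5 (V)

DLXV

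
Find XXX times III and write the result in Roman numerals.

XXX = 30
III = 3
30 × 3 = 90

XC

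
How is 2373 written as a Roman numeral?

Convert 2373 to Roman numerals:
  2373 contains 2×1000 (MM)
  373 contains 3×100 (CCC)
  73 contains 1×50 (L)
  23 contains 2×10 (XX)
  3 contains 3×1 (III)

MMCCCLXXIII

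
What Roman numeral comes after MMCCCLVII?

MMCCCLVII = 2357; next is 2358

MMCCCLVIII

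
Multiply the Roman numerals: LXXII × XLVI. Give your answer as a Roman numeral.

LXXII = 72
XLVI = 46
72 × 46 = 3312

MMMCCCXII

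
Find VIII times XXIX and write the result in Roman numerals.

VIII = 8
XXIX = 29
8 × 29 = 232

CCXXXII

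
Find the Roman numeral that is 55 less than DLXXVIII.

DLXXVIII = 578
578 - 55 = 523

DXXIII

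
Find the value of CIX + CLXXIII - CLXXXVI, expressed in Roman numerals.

CIX = 109, CLXXIII = 173, CLXXXVI = 186
109 + 173 = 282
282 - 186 = 96

XCVI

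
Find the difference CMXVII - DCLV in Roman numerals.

CMXVII = 917
DCLV = 655
917 - 655 = 262

CCLXII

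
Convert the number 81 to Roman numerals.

Convert 81 to Roman numerals:
  81 contains 1×50 (L)
  31 contains 3×10 (XXX)
  1 contains 1×1 (I)

LXXXI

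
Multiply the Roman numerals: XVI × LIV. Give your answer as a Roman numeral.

XVI = 16
LIV = 54
16 × 54 = 864

DCCCLXIV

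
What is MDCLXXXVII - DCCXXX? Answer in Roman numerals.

MDCLXXXVII = 1687
DCCXXX = 730
1687 - 730 = 957

CMLVII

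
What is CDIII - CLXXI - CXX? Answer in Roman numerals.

CDIII = 403, CLXXI = 171, CXX = 120
403 - 171 = 232
232 - 120 = 112

CXII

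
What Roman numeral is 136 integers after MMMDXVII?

MMMDXVII = 3517
3517 + 136 = 3653

MMMDCLIII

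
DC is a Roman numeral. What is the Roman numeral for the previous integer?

DC = 600, so the previous integer is 600 - 1 = 599

DXCIX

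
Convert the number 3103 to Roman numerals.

Convert 3103 to Roman numerals:
  3103 contains 3×1000 (MMM)
  103 contains 1×100 (C)
  3 contains 3×1 (III)

MMMCIII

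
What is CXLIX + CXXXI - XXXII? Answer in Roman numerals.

CXLIX = 149, CXXXI = 131, XXXII = 32
149 + 131 = 280
280 - 32 = 248

CCXLVIII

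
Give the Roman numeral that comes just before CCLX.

CCLX = 260, so the previous integer is 260 - 1 = 259

CCLIX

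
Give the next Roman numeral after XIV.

XIV = 14; next is 15

XV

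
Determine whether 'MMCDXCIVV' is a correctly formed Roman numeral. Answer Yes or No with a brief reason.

'MMCDXCIVV': V should not appear more than once

No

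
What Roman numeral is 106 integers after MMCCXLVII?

MMCCXLVII = 2247
2247 + 106 = 2353

MMCCCLIII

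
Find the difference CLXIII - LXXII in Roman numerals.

CLXIII = 163
LXXII = 72
163 - 72 = 91

XCI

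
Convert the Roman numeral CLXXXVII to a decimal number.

CLXXXVII: C=100, L=50, X=10, X=10, X=10, V=5, I=1, I=1
100 + 50 + 10 + 10 + 10 + 5 + 1 + 1 = 187

187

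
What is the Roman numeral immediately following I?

I = 1; next is 2

II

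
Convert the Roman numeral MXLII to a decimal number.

MXLII: M=1000, XL=40, I=1, I=1
1000 + 40 + 1 + 1 = 1042

1042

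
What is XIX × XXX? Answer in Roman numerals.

XIX = 19
XXX = 30
19 × 30 = 570

DLXX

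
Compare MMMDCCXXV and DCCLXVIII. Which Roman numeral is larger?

MMMDCCXXV = 3725
DCCLXVIII = 768
3725 is larger

MMMDCCXXV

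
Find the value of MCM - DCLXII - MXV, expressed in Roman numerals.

MCM = 1900, DCLXII = 662, MXV = 1015
1900 - 662 = 1238
1238 - 1015 = 223

CCXXIII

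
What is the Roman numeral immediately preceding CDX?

CDX = 410, so the previous integer is 410 - 1 = 409

CDIX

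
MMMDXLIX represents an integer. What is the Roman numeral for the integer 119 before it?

MMMDXLIX = 3549
3549 - 119 = 3430

MMMCDXXX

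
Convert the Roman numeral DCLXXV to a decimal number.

DCLXXV: D=500, C=100, L=50, X=10, X=10, V=5
500 + 100 + 50 + 10 + 10 + 5 = 675

675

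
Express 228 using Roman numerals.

Convert 228 to Roman numerals:
  228 contains 2×100 (CC)
  28 contains 2×10 (XX)
  8 contains 1×5 (V)
  3 contains 3×1 (III)

CCXXVIII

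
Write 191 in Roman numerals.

Convert 191 to Roman numerals:
  191 contains 1×100 (C)
  91 contains 1×90 (XC)
  1 contains 1×1 (I)

CXCI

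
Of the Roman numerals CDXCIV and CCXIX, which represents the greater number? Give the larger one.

CDXCIV = 494
CCXIX = 219
494 is larger

CDXCIV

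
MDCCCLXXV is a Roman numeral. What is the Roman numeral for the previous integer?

MDCCCLXXV = 1875, so the previous integer is 1875 - 1 = 1874

MDCCCLXXIV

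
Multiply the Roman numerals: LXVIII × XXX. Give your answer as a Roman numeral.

LXVIII = 68
XXX = 30
68 × 30 = 2040

MMXL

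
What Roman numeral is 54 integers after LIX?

LIX = 59
59 + 54 = 113

CXIII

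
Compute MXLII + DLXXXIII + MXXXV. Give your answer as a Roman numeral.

MXLII = 1042, DLXXXIII = 583, MXXXV = 1035
1042 + 583 = 1625
1625 + 1035 = 2660

MMDCLX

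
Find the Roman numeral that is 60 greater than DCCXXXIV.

DCCXXXIV = 734
734 + 60 = 794

DCCXCIV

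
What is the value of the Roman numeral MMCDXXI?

MMCDXXI: M=1000, M=1000, CD=400, X=10, X=10, I=1
1000 + 1000 + 400 + 10 + 10 + 1 = 2421

2421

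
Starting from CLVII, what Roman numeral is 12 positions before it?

CLVII = 157
157 - 12 = 145

CXLV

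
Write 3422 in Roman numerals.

Convert 3422 to Roman numerals:
  3422 contains 3×1000 (MMM)
  422 contains 1×400 (CD)
  22 contains 2×10 (XX)
  2 contains 2×1 (II)

MMMCDXXII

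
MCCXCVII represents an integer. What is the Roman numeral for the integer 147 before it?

MCCXCVII = 1297
1297 - 147 = 1150

MCL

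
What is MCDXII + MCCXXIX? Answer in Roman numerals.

MCDXII = 1412
MCCXXIX = 1229
1412 + 1229 = 2641

MMDCXLI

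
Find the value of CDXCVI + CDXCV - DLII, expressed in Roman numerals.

CDXCVI = 496, CDXCV = 495, DLII = 552
496 + 495 = 991
991 - 552 = 439

CDXXXIX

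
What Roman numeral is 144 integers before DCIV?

DCIV = 604
604 - 144 = 460

CDLX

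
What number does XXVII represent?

XXVII: X=10, X=10, V=5, I=1, I=1
10 + 10 + 5 + 1 + 1 = 27

27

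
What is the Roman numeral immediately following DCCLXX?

DCCLXX = 770, so the next integer is 770 + 1 = 771

DCCLXXI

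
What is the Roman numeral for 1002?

Convert 1002 to Roman numerals:
  1002 contains 1×1000 (M)
  2 contains 2×1 (II)

MII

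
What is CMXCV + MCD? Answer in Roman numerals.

CMXCV = 995
MCD = 1400
995 + 1400 = 2395

MMCCCXCV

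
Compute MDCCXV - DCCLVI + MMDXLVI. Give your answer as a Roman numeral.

MDCCXV = 1715, DCCLVI = 756, MMDXLVI = 2546
1715 - 756 = 959
959 + 2546 = 3505

MMMDV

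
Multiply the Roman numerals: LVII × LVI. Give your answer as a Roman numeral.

LVII = 57
LVI = 56
57 × 56 = 3192

MMMCXCII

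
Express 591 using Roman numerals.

Convert 591 to Roman numerals:
  591 contains 1×500 (D)
  91 contains 1×90 (XC)
  1 contains 1×1 (I)

DXCI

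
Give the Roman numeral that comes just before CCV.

CCV = 205, so the previous integer is 205 - 1 = 204

CCIV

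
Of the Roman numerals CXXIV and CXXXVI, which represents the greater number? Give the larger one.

CXXIV = 124
CXXXVI = 136
136 is larger

CXXXVI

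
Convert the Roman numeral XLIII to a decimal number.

XLIII: XL=40, I=1, I=1, I=1
40 + 1 + 1 + 1 = 43

43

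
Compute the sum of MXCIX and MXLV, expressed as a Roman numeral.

MXCIX = 1099
MXLV = 1045
1099 + 1045 = 2144

MMCXLIV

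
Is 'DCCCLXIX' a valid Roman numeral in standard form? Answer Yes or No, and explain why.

'DCCCLXIX': Check the rules: uses only the symbols I, V, X, L, C, D, M; no symbol is repeated more than three times in a row; V, L and D each appear at most once; the only place a smaller symbol precedes a larger one is the allowed subtractive pair IX, the symbol right after such a pair (if any) is smaller than the pair's first symbol, and otherwise the values never increase from left to right. Value: D (500) + C (100) + C (100) + C (100) + L (50) + X (10) + IX (9) = 869. So it is a valid standard Roman numeral.

Yes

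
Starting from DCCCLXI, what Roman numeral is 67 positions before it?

DCCCLXI = 861
861 - 67 = 794

DCCXCIV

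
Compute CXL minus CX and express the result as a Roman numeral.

CXL = 140
CX = 110
140 - 110 = 30

XXX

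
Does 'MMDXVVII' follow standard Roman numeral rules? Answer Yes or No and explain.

'MMDXVVII': V should not appear more than once

No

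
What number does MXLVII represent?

MXLVII: M=1000, XL=40, V=5, I=1, I=1
1000 + 40 + 5 + 1 + 1 = 1047

1047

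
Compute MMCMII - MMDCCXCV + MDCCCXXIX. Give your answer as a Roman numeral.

MMCMII = 2902, MMDCCXCV = 2795, MDCCCXXIX = 1829
2902 - 2795 = 107
107 + 1829 = 1936

MCMXXXVI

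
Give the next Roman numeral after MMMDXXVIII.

MMMDXXVIII = 3528; next is 3529

MMMDXXIX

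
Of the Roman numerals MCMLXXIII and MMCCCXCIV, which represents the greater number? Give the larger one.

MCMLXXIII = 1973
MMCCCXCIV = 2394
2394 is larger

MMCCCXCIV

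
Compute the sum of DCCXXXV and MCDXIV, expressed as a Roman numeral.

DCCXXXV = 735
MCDXIV = 1414
735 + 1414 = 2149

MMCXLIX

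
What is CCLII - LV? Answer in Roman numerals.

CCLII = 252
LV = 55
252 - 55 = 197

CXCVII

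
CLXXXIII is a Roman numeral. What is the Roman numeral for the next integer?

CLXXXIII = 183; next is 184

CLXXXIV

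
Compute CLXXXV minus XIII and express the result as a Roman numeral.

CLXXXV = 185
XIII = 13
185 - 13 = 172

CLXXII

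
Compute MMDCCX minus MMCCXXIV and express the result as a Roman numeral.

MMDCCX = 2710
MMCCXXIV = 2224
2710 - 2224 = 486

CDLXXXVI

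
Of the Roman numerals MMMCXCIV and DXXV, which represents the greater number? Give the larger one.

MMMCXCIV = 3194
DXXV = 525
3194 is larger

MMMCXCIV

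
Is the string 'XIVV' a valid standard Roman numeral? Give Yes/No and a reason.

'XIVV': V should not appear more than once

No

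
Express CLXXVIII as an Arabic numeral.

CLXXVIII: C=100, L=50, X=10, X=10, V=5, I=1, I=1, I=1
100 + 50 + 10 + 10 + 5 + 1 + 1 + 1 = 178

178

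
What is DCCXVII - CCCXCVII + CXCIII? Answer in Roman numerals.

DCCXVII = 717, CCCXCVII = 397, CXCIII = 193
717 - 397 = 320
320 + 193 = 513

DXIII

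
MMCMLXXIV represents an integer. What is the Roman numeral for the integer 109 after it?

MMCMLXXIV = 2974
2974 + 109 = 3083

MMMLXXXIII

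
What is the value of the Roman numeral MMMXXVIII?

MMMXXVIII: M=1000, M=1000, M=1000, X=10, X=10, V=5, I=1, I=1, I=1
1000 + 1000 + 1000 + 10 + 10 + 5 + 1 + 1 + 1 = 3028

3028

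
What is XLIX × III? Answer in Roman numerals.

XLIX = 49
III = 3
49 × 3 = 147

CXLVII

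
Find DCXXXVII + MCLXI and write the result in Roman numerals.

DCXXXVII = 637
MCLXI = 1161
637 + 1161 = 1798

MDCCXCVIII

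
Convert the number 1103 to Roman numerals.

Convert 1103 to Roman numerals:
  1103 contains 1×1000 (M)
  103 contains 1×100 (C)
  3 contains 3×1 (III)

MCIII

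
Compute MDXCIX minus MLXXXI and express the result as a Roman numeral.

MDXCIX = 1599
MLXXXI = 1081
1599 - 1081 = 518

DXVIII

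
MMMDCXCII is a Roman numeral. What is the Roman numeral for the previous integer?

MMMDCXCII = 3692, so the previous integer is 3692 - 1 = 3691

MMMDCXCI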